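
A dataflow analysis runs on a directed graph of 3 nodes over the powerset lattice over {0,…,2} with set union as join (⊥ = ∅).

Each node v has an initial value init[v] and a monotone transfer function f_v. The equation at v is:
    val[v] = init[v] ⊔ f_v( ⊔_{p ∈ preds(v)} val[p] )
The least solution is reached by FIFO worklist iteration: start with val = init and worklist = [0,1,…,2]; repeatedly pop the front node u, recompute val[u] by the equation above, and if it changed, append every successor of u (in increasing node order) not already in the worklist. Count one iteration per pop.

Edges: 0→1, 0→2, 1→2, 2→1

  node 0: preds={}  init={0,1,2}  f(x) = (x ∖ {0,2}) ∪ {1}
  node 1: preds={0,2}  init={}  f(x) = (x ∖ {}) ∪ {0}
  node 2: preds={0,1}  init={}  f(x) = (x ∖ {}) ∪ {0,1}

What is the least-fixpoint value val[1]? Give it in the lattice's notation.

{0,1,2}

Trace (4 dequeues):
  [1] u=0 | in {} | out {0,1,2} | ==
  [2] u=1 | in {0,1,2} | out {0,1,2} | prev {} | push {}
  [3] u=2 | in {0,1,2} | out {0,1,2} | prev {} | push {1}
  [4] u=1 | in {0,1,2} | out {0,1,2} | ==

Converged values:
  [0] {0,1,2}
  [1] {0,1,2}
  [2] {0,1,2}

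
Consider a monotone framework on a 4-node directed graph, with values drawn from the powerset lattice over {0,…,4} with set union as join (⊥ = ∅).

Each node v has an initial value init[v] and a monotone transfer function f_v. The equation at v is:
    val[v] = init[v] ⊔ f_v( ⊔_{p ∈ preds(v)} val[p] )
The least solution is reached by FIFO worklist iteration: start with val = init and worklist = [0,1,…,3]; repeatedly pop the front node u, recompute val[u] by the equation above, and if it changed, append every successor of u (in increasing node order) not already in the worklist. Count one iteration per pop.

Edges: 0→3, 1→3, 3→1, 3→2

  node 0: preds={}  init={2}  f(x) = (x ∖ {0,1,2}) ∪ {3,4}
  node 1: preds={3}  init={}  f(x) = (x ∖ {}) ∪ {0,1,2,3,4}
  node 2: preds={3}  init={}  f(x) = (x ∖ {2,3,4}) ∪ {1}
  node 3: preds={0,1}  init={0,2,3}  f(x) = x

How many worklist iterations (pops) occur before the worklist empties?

6

Worklist (6 pops):
  #1 pop 0: in={} → {2,3,4} (was {2}); enqueue []
  #2 pop 1: in={0,2,3} → {0,1,2,3,4} (was {}); enqueue []
  #3 pop 2: in={0,2,3} → {0,1} (was {}); enqueue []
  #4 pop 3: in={0,1,2,3,4} → {0,1,2,3,4} (was {0,2,3}); enqueue [1,2]
  #5 pop 1: in={0,1,2,3,4} → {0,1,2,3,4} (no change)
  #6 pop 2: in={0,1,2,3,4} → {0,1} (no change)

Fixpoint:
  val[0] = {2,3,4}
  val[1] = {0,1,2,3,4}
  val[2] = {0,1}
  val[3] = {0,1,2,3,4}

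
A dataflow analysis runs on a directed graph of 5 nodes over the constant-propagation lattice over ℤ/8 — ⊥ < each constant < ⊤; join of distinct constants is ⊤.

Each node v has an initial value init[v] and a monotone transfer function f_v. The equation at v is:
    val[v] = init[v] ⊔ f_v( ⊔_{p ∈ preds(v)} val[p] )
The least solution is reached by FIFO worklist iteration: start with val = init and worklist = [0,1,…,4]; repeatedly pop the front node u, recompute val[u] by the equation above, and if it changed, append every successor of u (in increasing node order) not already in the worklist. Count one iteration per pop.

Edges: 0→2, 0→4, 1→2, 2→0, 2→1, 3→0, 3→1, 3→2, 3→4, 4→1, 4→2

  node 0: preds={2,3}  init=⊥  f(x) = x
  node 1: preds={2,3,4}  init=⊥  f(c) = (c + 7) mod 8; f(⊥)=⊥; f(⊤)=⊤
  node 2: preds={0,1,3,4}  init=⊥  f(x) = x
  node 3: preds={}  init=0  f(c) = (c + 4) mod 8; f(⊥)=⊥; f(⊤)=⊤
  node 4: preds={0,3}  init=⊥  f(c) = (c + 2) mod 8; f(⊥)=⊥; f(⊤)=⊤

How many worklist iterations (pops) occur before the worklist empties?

11

Trace (11 dequeues):
  [1] u=0 | in 0 | out 0 | prev ⊥ | push {}
  [2] u=1 | in 0 | out 7 | prev ⊥ | push {}
  [3] u=2 | in ⊤ | out ⊤ | prev ⊥ | push {0,1}
  [4] u=3 | in ⊥ | out 0 | ==
  [5] u=4 | in 0 | out 2 | prev ⊥ | push {2}
  [6] u=0 | in ⊤ | out ⊤ | prev 0 | push {4}
  [7] u=1 | in ⊤ | out ⊤ | prev 7 | push {}
  [8] u=2 | in ⊤ | out ⊤ | ==
  [9] u=4 | in ⊤ | out ⊤ | prev 2 | push {1,2}
  [10] u=1 | in ⊤ | out ⊤ | ==
  [11] u=2 | in ⊤ | out ⊤ | ==

Converged values:
  [0] ⊤
  [1] ⊤
  [2] ⊤
  [3] 0
  [4] ⊤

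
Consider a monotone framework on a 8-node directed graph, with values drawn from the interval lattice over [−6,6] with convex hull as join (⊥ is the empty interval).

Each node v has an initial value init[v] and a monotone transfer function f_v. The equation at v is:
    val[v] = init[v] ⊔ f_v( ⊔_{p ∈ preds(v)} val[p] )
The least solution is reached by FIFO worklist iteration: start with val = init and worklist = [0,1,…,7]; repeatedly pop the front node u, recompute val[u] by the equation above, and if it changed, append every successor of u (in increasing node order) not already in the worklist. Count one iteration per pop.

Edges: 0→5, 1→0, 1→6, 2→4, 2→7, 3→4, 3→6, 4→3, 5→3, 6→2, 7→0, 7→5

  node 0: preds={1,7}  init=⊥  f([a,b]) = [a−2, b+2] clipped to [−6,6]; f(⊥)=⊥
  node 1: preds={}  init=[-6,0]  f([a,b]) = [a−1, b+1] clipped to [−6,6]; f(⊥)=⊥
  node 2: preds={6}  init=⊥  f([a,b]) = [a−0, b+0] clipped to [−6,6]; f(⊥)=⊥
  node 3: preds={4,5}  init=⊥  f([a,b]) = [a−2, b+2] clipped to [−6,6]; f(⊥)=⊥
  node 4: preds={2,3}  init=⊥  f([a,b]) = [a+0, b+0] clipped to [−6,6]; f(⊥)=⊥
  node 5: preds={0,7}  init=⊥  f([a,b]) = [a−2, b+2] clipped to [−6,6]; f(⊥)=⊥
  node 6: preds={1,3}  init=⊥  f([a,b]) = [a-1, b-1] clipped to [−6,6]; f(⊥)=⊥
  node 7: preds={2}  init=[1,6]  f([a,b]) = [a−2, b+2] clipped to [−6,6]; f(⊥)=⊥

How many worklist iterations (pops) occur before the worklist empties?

Iteration log — 19 steps:
  step 1. node 0  ⊔preds=[-6,6]  new=[-6,6]  old=⊥  +wl: 
  step 2. node 1  ⊔preds=⊥  new=[-6,0]  stable
  step 3. node 2  ⊔preds=⊥  new=⊥  stable
  step 4. node 3  ⊔preds=⊥  new=⊥  stable
  step 5. node 4  ⊔preds=⊥  new=⊥  stable
  step 6. node 5  ⊔preds=[-6,6]  new=[-6,6]  old=⊥  +wl: 3
  step 7. node 6  ⊔preds=[-6,0]  new=[-6,-1]  old=⊥  +wl: 2
  step 8. node 7  ⊔preds=⊥  new=[1,6]  stable
  step 9. node 3  ⊔preds=[-6,6]  new=[-6,6]  old=⊥  +wl: 4,6
  step 10. node 2  ⊔preds=[-6,-1]  new=[-6,-1]  old=⊥  +wl: 7
  step 11. node 4  ⊔preds=[-6,6]  new=[-6,6]  old=⊥  +wl: 3
  step 12. node 6  ⊔preds=[-6,6]  new=[-6,5]  old=[-6,-1]  +wl: 2
  step 13. node 7  ⊔preds=[-6,-1]  new=[-6,6]  old=[1,6]  +wl: 0,5
  step 14. node 3  ⊔preds=[-6,6]  new=[-6,6]  stable
  step 15. node 2  ⊔preds=[-6,5]  new=[-6,5]  old=[-6,-1]  +wl: 4,7
  step 16. node 0  ⊔preds=[-6,6]  new=[-6,6]  stable
  step 17. node 5  ⊔preds=[-6,6]  new=[-6,6]  stable
  step 18. node 4  ⊔preds=[-6,6]  new=[-6,6]  stable
  step 19. node 7  ⊔preds=[-6,5]  new=[-6,6]  stable

Least fixpoint reached:
  node 0: [-6,6]
  node 1: [-6,0]
  node 2: [-6,5]
  node 3: [-6,6]
  node 4: [-6,6]
  node 5: [-6,6]
  node 6: [-6,5]
  node 7: [-6,6]

19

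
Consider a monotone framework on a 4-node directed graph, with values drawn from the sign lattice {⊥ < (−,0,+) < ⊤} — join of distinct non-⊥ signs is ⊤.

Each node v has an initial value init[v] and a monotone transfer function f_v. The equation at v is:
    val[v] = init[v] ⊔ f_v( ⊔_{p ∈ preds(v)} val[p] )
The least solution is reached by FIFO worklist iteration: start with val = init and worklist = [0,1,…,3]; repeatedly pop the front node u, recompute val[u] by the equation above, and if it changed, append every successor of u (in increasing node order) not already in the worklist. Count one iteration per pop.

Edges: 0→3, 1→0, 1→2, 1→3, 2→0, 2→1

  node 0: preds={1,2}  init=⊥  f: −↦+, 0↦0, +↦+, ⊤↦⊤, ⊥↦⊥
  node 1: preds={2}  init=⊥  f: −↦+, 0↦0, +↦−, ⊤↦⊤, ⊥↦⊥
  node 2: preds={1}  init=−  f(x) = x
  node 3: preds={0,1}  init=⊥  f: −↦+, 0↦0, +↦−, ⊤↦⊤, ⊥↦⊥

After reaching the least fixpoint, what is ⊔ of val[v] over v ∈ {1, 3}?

Iteration log — 9 steps:
  step 1. node 0  ⊔preds=−  new=+  old=⊥  +wl: 
  step 2. node 1  ⊔preds=−  new=+  old=⊥  +wl: 0
  step 3. node 2  ⊔preds=+  new=⊤  old=−  +wl: 1
  step 4. node 3  ⊔preds=+  new=−  old=⊥  +wl: 
  step 5. node 0  ⊔preds=⊤  new=⊤  old=+  +wl: 3
  step 6. node 1  ⊔preds=⊤  new=⊤  old=+  +wl: 0,2
  step 7. node 3  ⊔preds=⊤  new=⊤  old=−  +wl: 
  step 8. node 0  ⊔preds=⊤  new=⊤  stable
  step 9. node 2  ⊔preds=⊤  new=⊤  stable

Least fixpoint reached:
  node 0: ⊤
  node 1: ⊤
  node 2: ⊤
  node 3: ⊤

⊤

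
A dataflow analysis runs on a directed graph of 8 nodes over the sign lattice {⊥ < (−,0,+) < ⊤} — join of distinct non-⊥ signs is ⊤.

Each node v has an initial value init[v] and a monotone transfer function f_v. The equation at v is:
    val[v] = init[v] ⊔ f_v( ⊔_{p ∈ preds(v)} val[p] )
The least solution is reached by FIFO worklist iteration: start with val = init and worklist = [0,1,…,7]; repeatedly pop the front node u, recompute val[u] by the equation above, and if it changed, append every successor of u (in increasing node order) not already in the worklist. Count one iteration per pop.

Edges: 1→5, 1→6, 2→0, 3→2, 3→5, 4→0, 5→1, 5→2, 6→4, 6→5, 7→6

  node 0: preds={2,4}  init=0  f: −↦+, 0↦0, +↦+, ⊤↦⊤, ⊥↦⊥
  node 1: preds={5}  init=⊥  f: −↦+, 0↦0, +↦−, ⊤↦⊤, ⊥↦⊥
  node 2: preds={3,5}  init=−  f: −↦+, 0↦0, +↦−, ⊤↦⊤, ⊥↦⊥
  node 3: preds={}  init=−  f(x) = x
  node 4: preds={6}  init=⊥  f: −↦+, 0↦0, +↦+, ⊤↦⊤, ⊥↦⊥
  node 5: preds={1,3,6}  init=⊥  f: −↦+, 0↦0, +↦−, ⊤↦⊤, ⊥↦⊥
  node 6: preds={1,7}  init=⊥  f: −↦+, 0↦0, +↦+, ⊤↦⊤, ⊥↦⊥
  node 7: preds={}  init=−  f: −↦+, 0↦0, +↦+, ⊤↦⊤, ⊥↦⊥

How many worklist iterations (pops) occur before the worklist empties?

22

Trace (22 dequeues):
  [1] u=0 | in − | out ⊤ | prev 0 | push {}
  [2] u=1 | in ⊥ | out ⊥ | ==
  [3] u=2 | in − | out ⊤ | prev − | push {0}
  [4] u=3 | in ⊥ | out − | ==
  [5] u=4 | in ⊥ | out ⊥ | ==
  [6] u=5 | in − | out + | prev ⊥ | push {1,2}
  [7] u=6 | in − | out + | prev ⊥ | push {4,5}
  [8] u=7 | in ⊥ | out − | ==
  [9] u=0 | in ⊤ | out ⊤ | ==
  [10] u=1 | in + | out − | prev ⊥ | push {6}
  [11] u=2 | in ⊤ | out ⊤ | ==
  [12] u=4 | in + | out + | prev ⊥ | push {0}
  [13] u=5 | in ⊤ | out ⊤ | prev + | push {1,2}
  [14] u=6 | in − | out + | ==
  [15] u=0 | in ⊤ | out ⊤ | ==
  [16] u=1 | in ⊤ | out ⊤ | prev − | push {5,6}
  [17] u=2 | in ⊤ | out ⊤ | ==
  [18] u=5 | in ⊤ | out ⊤ | ==
  [19] u=6 | in ⊤ | out ⊤ | prev + | push {4,5}
  [20] u=4 | in ⊤ | out ⊤ | prev + | push {0}
  [21] u=5 | in ⊤ | out ⊤ | ==
  [22] u=0 | in ⊤ | out ⊤ | ==

Converged values:
  [0] ⊤
  [1] ⊤
  [2] ⊤
  [3] −
  [4] ⊤
  [5] ⊤
  [6] ⊤
  [7] −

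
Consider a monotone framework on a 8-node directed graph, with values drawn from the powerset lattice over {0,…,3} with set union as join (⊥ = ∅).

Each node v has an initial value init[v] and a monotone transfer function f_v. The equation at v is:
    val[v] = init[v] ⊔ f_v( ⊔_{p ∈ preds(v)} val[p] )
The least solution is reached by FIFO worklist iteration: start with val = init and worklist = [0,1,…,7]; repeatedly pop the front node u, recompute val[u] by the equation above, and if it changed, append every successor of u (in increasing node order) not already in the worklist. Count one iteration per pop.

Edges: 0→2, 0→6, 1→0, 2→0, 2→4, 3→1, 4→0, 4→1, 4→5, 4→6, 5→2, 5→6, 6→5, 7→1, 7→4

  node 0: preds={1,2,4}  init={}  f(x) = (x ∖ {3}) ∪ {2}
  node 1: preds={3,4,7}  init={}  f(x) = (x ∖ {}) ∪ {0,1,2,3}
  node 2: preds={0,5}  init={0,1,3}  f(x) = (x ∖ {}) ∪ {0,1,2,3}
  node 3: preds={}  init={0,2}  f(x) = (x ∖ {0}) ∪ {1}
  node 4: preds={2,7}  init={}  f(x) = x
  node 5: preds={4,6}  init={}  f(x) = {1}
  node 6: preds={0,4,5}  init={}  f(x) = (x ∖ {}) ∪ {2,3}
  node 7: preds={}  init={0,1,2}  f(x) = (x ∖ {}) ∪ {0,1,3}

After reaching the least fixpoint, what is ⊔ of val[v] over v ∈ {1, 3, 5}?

Trace (13 dequeues):
  [1] u=0 | in {0,1,3} | out {0,1,2} | prev {} | push {}
  [2] u=1 | in {0,1,2} | out {0,1,2,3} | prev {} | push {0}
  [3] u=2 | in {0,1,2} | out {0,1,2,3} | prev {0,1,3} | push {}
  [4] u=3 | in {} | out {0,1,2} | prev {0,2} | push {1}
  [5] u=4 | in {0,1,2,3} | out {0,1,2,3} | prev {} | push {}
  [6] u=5 | in {0,1,2,3} | out {1} | prev {} | push {2}
  [7] u=6 | in {0,1,2,3} | out {0,1,2,3} | prev {} | push {5}
  [8] u=7 | in {} | out {0,1,2,3} | prev {0,1,2} | push {4}
  [9] u=0 | in {0,1,2,3} | out {0,1,2} | ==
  [10] u=1 | in {0,1,2,3} | out {0,1,2,3} | ==
  [11] u=2 | in {0,1,2} | out {0,1,2,3} | ==
  [12] u=5 | in {0,1,2,3} | out {1} | ==
  [13] u=4 | in {0,1,2,3} | out {0,1,2,3} | ==

Converged values:
  [0] {0,1,2}
  [1] {0,1,2,3}
  [2] {0,1,2,3}
  [3] {0,1,2}
  [4] {0,1,2,3}
  [5] {1}
  [6] {0,1,2,3}
  [7] {0,1,2,3}

{0,1,2,3}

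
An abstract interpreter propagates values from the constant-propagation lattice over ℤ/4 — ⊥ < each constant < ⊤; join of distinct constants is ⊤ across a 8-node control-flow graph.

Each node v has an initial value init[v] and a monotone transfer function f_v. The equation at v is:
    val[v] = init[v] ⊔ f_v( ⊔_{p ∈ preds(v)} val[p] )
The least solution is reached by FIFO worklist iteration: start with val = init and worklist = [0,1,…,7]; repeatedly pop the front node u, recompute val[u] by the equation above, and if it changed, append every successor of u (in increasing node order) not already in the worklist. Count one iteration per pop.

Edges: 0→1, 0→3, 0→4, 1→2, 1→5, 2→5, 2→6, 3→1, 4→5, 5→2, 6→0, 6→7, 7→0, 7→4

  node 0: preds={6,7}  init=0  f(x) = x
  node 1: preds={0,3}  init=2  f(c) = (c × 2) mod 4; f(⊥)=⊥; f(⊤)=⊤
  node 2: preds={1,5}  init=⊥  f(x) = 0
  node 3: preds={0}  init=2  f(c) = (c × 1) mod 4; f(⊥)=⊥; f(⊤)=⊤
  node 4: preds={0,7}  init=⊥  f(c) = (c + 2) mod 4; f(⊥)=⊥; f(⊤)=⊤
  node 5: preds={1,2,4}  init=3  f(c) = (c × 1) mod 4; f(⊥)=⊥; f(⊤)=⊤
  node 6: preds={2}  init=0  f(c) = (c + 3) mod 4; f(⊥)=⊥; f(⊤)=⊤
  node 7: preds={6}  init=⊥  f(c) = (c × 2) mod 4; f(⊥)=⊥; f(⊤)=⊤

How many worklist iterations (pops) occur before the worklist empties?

15

Trace (15 dequeues):
  [1] u=0 | in 0 | out 0 | ==
  [2] u=1 | in ⊤ | out ⊤ | prev 2 | push {}
  [3] u=2 | in ⊤ | out 0 | prev ⊥ | push {}
  [4] u=3 | in 0 | out ⊤ | prev 2 | push {1}
  [5] u=4 | in 0 | out 2 | prev ⊥ | push {}
  [6] u=5 | in ⊤ | out ⊤ | prev 3 | push {2}
  [7] u=6 | in 0 | out ⊤ | prev 0 | push {0}
  [8] u=7 | in ⊤ | out ⊤ | prev ⊥ | push {4}
  [9] u=1 | in ⊤ | out ⊤ | ==
  [10] u=2 | in ⊤ | out 0 | ==
  [11] u=0 | in ⊤ | out ⊤ | prev 0 | push {1,3}
  [12] u=4 | in ⊤ | out ⊤ | prev 2 | push {5}
  [13] u=1 | in ⊤ | out ⊤ | ==
  [14] u=3 | in ⊤ | out ⊤ | ==
  [15] u=5 | in ⊤ | out ⊤ | ==

Converged values:
  [0] ⊤
  [1] ⊤
  [2] 0
  [3] ⊤
  [4] ⊤
  [5] ⊤
  [6] ⊤
  [7] ⊤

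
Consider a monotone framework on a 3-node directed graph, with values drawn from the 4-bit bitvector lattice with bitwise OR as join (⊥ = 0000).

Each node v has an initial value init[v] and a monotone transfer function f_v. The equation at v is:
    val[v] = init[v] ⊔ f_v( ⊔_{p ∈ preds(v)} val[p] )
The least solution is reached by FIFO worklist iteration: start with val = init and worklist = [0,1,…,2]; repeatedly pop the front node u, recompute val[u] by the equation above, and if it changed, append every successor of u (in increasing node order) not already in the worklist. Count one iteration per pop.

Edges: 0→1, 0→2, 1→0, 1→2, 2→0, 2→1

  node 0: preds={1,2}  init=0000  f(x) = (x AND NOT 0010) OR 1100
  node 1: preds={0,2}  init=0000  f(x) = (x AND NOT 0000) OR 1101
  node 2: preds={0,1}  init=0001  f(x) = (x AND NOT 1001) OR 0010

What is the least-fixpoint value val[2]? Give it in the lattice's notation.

0111

Iteration log — 7 steps:
  step 1. node 0  ⊔preds=0001  new=1101  old=0000  +wl: 
  step 2. node 1  ⊔preds=1101  new=1101  old=0000  +wl: 0
  step 3. node 2  ⊔preds=1101  new=0111  old=0001  +wl: 1
  step 4. node 0  ⊔preds=1111  new=1101  stable
  step 5. node 1  ⊔preds=1111  new=1111  old=1101  +wl: 0,2
  step 6. node 0  ⊔preds=1111  new=1101  stable
  step 7. node 2  ⊔preds=1111  new=0111  stable

Least fixpoint reached:
  node 0: 1101
  node 1: 1111
  node 2: 0111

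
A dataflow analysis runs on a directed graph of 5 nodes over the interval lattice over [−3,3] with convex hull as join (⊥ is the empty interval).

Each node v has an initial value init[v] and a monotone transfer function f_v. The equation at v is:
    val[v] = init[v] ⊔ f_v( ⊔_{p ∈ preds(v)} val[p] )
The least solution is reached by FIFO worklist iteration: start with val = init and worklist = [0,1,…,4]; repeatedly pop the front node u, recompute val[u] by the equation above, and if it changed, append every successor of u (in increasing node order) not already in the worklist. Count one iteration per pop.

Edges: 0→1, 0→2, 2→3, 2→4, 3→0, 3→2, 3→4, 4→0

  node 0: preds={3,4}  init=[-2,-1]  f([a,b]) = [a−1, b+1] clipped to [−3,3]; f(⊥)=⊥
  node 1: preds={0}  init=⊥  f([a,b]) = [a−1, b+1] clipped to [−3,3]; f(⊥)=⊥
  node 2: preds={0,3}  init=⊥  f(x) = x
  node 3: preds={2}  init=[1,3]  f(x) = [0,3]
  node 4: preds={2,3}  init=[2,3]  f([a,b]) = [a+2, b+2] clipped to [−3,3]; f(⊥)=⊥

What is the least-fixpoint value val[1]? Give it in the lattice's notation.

[-3,3]

Worklist (7 pops):
  #1 pop 0: in=[1,3] → [-2,3] (was [-2,-1]); enqueue []
  #2 pop 1: in=[-2,3] → [-3,3] (was ⊥); enqueue []
  #3 pop 2: in=[-2,3] → [-2,3] (was ⊥); enqueue []
  #4 pop 3: in=[-2,3] → [0,3] (was [1,3]); enqueue [0,2]
  #5 pop 4: in=[-2,3] → [0,3] (was [2,3]); enqueue []
  #6 pop 0: in=[0,3] → [-2,3] (no change)
  #7 pop 2: in=[-2,3] → [-2,3] (no change)

Fixpoint:
  val[0] = [-2,3]
  val[1] = [-3,3]
  val[2] = [-2,3]
  val[3] = [0,3]
  val[4] = [0,3]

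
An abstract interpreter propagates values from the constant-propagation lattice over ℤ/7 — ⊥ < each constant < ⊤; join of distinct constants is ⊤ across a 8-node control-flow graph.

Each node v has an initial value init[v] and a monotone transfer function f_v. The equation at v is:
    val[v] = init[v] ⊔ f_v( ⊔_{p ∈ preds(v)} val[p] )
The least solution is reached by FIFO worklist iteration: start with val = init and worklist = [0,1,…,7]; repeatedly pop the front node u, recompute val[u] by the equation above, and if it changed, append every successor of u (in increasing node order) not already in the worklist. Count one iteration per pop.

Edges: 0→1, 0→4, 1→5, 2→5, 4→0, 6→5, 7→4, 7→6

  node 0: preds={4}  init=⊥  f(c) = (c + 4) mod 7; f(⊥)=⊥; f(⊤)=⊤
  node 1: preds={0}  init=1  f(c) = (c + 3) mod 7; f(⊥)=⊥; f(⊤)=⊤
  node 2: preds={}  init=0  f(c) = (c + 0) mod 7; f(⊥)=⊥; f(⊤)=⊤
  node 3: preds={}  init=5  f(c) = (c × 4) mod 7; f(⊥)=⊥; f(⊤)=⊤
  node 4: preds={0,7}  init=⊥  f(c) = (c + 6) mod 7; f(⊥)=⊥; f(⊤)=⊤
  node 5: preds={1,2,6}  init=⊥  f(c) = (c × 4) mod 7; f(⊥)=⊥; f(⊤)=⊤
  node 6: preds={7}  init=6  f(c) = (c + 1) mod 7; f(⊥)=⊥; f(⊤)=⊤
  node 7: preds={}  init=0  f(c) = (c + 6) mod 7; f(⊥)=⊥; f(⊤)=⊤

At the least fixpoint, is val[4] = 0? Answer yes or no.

Iteration log — 16 steps:
  step 1. node 0  ⊔preds=⊥  new=⊥  stable
  step 2. node 1  ⊔preds=⊥  new=1  stable
  step 3. node 2  ⊔preds=⊥  new=0  stable
  step 4. node 3  ⊔preds=⊥  new=5  stable
  step 5. node 4  ⊔preds=0  new=6  old=⊥  +wl: 0
  step 6. node 5  ⊔preds=⊤  new=⊤  old=⊥  +wl: 
  step 7. node 6  ⊔preds=0  new=⊤  old=6  +wl: 5
  step 8. node 7  ⊔preds=⊥  new=0  stable
  step 9. node 0  ⊔preds=6  new=3  old=⊥  +wl: 1,4
  step 10. node 5  ⊔preds=⊤  new=⊤  stable
  step 11. node 1  ⊔preds=3  new=⊤  old=1  +wl: 5
  step 12. node 4  ⊔preds=⊤  new=⊤  old=6  +wl: 0
  step 13. node 5  ⊔preds=⊤  new=⊤  stable
  step 14. node 0  ⊔preds=⊤  new=⊤  old=3  +wl: 1,4
  step 15. node 1  ⊔preds=⊤  new=⊤  stable
  step 16. node 4  ⊔preds=⊤  new=⊤  stable

Least fixpoint reached:
  node 0: ⊤
  node 1: ⊤
  node 2: 0
  node 3: 5
  node 4: ⊤
  node 5: ⊤
  node 6: ⊤
  node 7: 0

no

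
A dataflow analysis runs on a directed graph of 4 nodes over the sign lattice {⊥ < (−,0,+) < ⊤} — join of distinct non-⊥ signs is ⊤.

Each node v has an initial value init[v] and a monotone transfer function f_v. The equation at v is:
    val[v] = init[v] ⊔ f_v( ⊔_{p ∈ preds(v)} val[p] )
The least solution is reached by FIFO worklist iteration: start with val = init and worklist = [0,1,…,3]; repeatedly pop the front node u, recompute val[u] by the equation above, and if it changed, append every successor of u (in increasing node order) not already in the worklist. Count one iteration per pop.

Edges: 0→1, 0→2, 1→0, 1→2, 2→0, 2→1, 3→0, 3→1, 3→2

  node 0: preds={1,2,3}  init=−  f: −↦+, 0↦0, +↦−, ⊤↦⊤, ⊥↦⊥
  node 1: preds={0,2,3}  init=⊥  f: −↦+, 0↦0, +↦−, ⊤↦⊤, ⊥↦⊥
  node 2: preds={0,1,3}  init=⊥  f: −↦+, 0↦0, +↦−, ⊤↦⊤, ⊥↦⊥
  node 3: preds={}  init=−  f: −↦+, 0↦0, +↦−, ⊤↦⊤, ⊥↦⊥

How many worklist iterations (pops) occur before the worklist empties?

6

Trace (6 dequeues):
  [1] u=0 | in − | out ⊤ | prev − | push {}
  [2] u=1 | in ⊤ | out ⊤ | prev ⊥ | push {0}
  [3] u=2 | in ⊤ | out ⊤ | prev ⊥ | push {1}
  [4] u=3 | in ⊥ | out − | ==
  [5] u=0 | in ⊤ | out ⊤ | ==
  [6] u=1 | in ⊤ | out ⊤ | ==

Converged values:
  [0] ⊤
  [1] ⊤
  [2] ⊤
  [3] −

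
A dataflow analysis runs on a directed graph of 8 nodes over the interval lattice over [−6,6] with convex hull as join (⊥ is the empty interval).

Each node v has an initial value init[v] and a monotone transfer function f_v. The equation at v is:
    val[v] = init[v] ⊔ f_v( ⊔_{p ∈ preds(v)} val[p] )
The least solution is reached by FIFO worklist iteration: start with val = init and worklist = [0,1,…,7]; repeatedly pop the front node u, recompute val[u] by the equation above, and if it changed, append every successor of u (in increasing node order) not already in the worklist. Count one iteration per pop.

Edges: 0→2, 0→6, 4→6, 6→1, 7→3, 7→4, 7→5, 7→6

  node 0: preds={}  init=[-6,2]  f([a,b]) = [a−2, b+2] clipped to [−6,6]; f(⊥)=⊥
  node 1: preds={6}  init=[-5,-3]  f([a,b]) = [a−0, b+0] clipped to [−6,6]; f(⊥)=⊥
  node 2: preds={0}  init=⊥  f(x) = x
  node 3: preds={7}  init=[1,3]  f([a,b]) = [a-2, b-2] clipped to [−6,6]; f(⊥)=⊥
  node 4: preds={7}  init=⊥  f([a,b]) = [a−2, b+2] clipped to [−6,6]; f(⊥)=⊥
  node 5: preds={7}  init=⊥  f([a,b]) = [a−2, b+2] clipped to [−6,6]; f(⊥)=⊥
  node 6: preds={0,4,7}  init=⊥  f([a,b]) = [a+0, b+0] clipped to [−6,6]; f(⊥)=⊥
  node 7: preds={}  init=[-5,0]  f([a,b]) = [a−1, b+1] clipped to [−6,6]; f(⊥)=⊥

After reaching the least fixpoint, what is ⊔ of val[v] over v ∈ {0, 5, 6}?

[-6,2]

Worklist (9 pops):
  #1 pop 0: in=⊥ → [-6,2] (no change)
  #2 pop 1: in=⊥ → [-5,-3] (no change)
  #3 pop 2: in=[-6,2] → [-6,2] (was ⊥); enqueue []
  #4 pop 3: in=[-5,0] → [-6,3] (was [1,3]); enqueue []
  #5 pop 4: in=[-5,0] → [-6,2] (was ⊥); enqueue []
  #6 pop 5: in=[-5,0] → [-6,2] (was ⊥); enqueue []
  #7 pop 6: in=[-6,2] → [-6,2] (was ⊥); enqueue [1]
  #8 pop 7: in=⊥ → [-5,0] (no change)
  #9 pop 1: in=[-6,2] → [-6,2] (was [-5,-3]); enqueue []

Fixpoint:
  val[0] = [-6,2]
  val[1] = [-6,2]
  val[2] = [-6,2]
  val[3] = [-6,3]
  val[4] = [-6,2]
  val[5] = [-6,2]
  val[6] = [-6,2]
  val[7] = [-5,0]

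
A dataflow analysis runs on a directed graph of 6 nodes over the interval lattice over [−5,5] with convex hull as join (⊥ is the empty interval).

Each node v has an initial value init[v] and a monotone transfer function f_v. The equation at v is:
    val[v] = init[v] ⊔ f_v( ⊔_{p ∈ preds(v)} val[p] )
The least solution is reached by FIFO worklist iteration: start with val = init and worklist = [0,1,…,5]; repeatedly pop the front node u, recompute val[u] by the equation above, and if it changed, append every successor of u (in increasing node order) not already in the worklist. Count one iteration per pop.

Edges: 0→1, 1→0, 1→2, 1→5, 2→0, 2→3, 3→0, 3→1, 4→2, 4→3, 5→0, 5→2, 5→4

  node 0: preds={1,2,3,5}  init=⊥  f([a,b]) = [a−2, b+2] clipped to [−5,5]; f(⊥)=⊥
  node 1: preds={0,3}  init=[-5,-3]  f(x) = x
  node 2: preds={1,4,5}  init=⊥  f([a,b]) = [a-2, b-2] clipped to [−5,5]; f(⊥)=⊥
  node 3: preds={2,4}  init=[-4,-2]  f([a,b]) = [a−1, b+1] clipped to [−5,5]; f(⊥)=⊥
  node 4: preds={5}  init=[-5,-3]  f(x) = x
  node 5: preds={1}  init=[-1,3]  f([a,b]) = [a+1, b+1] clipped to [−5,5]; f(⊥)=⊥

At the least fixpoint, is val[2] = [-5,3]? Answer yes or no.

yes

Iteration log — 15 steps:
  step 1. node 0  ⊔preds=[-5,3]  new=[-5,5]  old=⊥  +wl: 
  step 2. node 1  ⊔preds=[-5,5]  new=[-5,5]  old=[-5,-3]  +wl: 0
  step 3. node 2  ⊔preds=[-5,5]  new=[-5,3]  old=⊥  +wl: 
  step 4. node 3  ⊔preds=[-5,3]  new=[-5,4]  old=[-4,-2]  +wl: 1
  step 5. node 4  ⊔preds=[-1,3]  new=[-5,3]  old=[-5,-3]  +wl: 2,3
  step 6. node 5  ⊔preds=[-5,5]  new=[-4,5]  old=[-1,3]  +wl: 4
  step 7. node 0  ⊔preds=[-5,5]  new=[-5,5]  stable
  step 8. node 1  ⊔preds=[-5,5]  new=[-5,5]  stable
  step 9. node 2  ⊔preds=[-5,5]  new=[-5,3]  stable
  step 10. node 3  ⊔preds=[-5,3]  new=[-5,4]  stable
  step 11. node 4  ⊔preds=[-4,5]  new=[-5,5]  old=[-5,3]  +wl: 2,3
  step 12. node 2  ⊔preds=[-5,5]  new=[-5,3]  stable
  step 13. node 3  ⊔preds=[-5,5]  new=[-5,5]  old=[-5,4]  +wl: 0,1
  step 14. node 0  ⊔preds=[-5,5]  new=[-5,5]  stable
  step 15. node 1  ⊔preds=[-5,5]  new=[-5,5]  stable

Least fixpoint reached:
  node 0: [-5,5]
  node 1: [-5,5]
  node 2: [-5,3]
  node 3: [-5,5]
  node 4: [-5,5]
  node 5: [-4,5]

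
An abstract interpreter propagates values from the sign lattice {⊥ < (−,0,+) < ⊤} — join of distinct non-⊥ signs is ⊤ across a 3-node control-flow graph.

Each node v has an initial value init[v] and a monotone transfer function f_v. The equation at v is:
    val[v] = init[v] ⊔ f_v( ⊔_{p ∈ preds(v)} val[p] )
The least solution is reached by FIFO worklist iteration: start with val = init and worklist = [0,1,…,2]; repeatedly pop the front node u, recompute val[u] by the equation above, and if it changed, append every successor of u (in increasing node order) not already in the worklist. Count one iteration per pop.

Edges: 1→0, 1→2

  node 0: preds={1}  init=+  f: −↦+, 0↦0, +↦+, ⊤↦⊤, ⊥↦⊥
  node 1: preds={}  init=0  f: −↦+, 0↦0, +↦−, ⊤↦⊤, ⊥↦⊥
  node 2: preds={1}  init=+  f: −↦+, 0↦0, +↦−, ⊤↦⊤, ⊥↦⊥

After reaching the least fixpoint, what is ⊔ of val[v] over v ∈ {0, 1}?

Worklist (3 pops):
  #1 pop 0: in=0 → ⊤ (was +); enqueue []
  #2 pop 1: in=⊥ → 0 (no change)
  #3 pop 2: in=0 → ⊤ (was +); enqueue []

Fixpoint:
  val[0] = ⊤
  val[1] = 0
  val[2] = ⊤

⊤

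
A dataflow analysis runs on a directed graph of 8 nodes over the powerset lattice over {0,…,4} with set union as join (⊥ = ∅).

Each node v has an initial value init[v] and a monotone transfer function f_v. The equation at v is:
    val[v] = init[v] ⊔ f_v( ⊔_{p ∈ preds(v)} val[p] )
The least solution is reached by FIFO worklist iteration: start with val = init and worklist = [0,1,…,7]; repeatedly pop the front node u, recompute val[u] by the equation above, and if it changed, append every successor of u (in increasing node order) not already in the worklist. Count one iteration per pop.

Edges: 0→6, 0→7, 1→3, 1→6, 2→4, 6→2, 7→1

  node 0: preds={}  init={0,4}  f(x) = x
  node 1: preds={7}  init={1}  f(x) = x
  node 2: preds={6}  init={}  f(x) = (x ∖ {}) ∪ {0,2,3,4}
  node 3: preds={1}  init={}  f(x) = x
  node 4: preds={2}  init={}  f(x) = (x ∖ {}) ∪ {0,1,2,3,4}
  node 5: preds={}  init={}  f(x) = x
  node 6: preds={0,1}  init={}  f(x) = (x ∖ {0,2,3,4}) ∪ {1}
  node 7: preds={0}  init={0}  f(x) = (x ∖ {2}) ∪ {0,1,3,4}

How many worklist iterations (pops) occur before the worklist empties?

Worklist (13 pops):
  #1 pop 0: in={} → {0,4} (no change)
  #2 pop 1: in={0} → {0,1} (was {1}); enqueue []
  #3 pop 2: in={} → {0,2,3,4} (was {}); enqueue []
  #4 pop 3: in={0,1} → {0,1} (was {}); enqueue []
  #5 pop 4: in={0,2,3,4} → {0,1,2,3,4} (was {}); enqueue []
  #6 pop 5: in={} → {} (no change)
  #7 pop 6: in={0,1,4} → {1} (was {}); enqueue [2]
  #8 pop 7: in={0,4} → {0,1,3,4} (was {0}); enqueue [1]
  #9 pop 2: in={1} → {0,1,2,3,4} (was {0,2,3,4}); enqueue [4]
  #10 pop 1: in={0,1,3,4} → {0,1,3,4} (was {0,1}); enqueue [3,6]
  #11 pop 4: in={0,1,2,3,4} → {0,1,2,3,4} (no change)
  #12 pop 3: in={0,1,3,4} → {0,1,3,4} (was {0,1}); enqueue []
  #13 pop 6: in={0,1,3,4} → {1} (no change)

Fixpoint:
  val[0] = {0,4}
  val[1] = {0,1,3,4}
  val[2] = {0,1,2,3,4}
  val[3] = {0,1,3,4}
  val[4] = {0,1,2,3,4}
  val[5] = {}
  val[6] = {1}
  val[7] = {0,1,3,4}

13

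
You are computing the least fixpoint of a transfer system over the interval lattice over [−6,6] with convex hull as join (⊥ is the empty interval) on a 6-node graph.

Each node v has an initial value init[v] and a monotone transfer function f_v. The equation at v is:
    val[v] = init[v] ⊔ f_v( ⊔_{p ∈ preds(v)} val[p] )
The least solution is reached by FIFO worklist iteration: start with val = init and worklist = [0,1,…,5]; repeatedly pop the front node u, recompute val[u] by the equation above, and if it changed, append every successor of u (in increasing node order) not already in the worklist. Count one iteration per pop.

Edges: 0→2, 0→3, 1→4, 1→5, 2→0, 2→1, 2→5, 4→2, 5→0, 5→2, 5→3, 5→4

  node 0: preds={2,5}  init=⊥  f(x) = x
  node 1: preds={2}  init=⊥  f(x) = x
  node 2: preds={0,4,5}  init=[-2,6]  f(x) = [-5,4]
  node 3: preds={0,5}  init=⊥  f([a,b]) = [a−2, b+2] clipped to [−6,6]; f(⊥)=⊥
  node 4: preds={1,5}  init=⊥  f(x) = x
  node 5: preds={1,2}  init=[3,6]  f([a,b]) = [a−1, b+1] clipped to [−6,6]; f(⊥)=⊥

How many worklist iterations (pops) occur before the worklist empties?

Worklist (13 pops):
  #1 pop 0: in=[-2,6] → [-2,6] (was ⊥); enqueue []
  #2 pop 1: in=[-2,6] → [-2,6] (was ⊥); enqueue []
  #3 pop 2: in=[-2,6] → [-5,6] (was [-2,6]); enqueue [0,1]
  #4 pop 3: in=[-2,6] → [-4,6] (was ⊥); enqueue []
  #5 pop 4: in=[-2,6] → [-2,6] (was ⊥); enqueue [2]
  #6 pop 5: in=[-5,6] → [-6,6] (was [3,6]); enqueue [3,4]
  #7 pop 0: in=[-6,6] → [-6,6] (was [-2,6]); enqueue []
  #8 pop 1: in=[-5,6] → [-5,6] (was [-2,6]); enqueue [5]
  #9 pop 2: in=[-6,6] → [-5,6] (no change)
  #10 pop 3: in=[-6,6] → [-6,6] (was [-4,6]); enqueue []
  #11 pop 4: in=[-6,6] → [-6,6] (was [-2,6]); enqueue [2]
  #12 pop 5: in=[-5,6] → [-6,6] (no change)
  #13 pop 2: in=[-6,6] → [-5,6] (no change)

Fixpoint:
  val[0] = [-6,6]
  val[1] = [-5,6]
  val[2] = [-5,6]
  val[3] = [-6,6]
  val[4] = [-6,6]
  val[5] = [-6,6]

13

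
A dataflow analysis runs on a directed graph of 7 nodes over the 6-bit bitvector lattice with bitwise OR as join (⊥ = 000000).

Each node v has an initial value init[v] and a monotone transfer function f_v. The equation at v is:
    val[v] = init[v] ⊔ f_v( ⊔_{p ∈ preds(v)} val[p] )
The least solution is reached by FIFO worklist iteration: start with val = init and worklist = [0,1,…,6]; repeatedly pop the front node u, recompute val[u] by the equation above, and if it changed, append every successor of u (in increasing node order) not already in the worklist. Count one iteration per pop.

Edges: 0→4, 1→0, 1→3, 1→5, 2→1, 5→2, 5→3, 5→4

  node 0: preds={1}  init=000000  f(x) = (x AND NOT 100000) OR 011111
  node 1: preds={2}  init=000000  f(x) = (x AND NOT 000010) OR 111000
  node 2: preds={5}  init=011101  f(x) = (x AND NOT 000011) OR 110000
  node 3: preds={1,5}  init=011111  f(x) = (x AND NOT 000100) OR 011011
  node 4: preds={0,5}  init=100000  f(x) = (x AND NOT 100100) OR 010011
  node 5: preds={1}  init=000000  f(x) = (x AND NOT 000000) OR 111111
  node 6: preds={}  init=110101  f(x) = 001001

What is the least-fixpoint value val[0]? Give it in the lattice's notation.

011111

Worklist (12 pops):
  #1 pop 0: in=000000 → 011111 (was 000000); enqueue []
  #2 pop 1: in=011101 → 111101 (was 000000); enqueue [0]
  #3 pop 2: in=000000 → 111101 (was 011101); enqueue [1]
  #4 pop 3: in=111101 → 111111 (was 011111); enqueue []
  #5 pop 4: in=011111 → 111011 (was 100000); enqueue []
  #6 pop 5: in=111101 → 111111 (was 000000); enqueue [2,3,4]
  #7 pop 6: in=000000 → 111101 (was 110101); enqueue []
  #8 pop 0: in=111101 → 011111 (no change)
  #9 pop 1: in=111101 → 111101 (no change)
  #10 pop 2: in=111111 → 111101 (no change)
  #11 pop 3: in=111111 → 111111 (no change)
  #12 pop 4: in=111111 → 111011 (no change)

Fixpoint:
  val[0] = 011111
  val[1] = 111101
  val[2] = 111101
  val[3] = 111111
  val[4] = 111011
  val[5] = 111111
  val[6] = 111101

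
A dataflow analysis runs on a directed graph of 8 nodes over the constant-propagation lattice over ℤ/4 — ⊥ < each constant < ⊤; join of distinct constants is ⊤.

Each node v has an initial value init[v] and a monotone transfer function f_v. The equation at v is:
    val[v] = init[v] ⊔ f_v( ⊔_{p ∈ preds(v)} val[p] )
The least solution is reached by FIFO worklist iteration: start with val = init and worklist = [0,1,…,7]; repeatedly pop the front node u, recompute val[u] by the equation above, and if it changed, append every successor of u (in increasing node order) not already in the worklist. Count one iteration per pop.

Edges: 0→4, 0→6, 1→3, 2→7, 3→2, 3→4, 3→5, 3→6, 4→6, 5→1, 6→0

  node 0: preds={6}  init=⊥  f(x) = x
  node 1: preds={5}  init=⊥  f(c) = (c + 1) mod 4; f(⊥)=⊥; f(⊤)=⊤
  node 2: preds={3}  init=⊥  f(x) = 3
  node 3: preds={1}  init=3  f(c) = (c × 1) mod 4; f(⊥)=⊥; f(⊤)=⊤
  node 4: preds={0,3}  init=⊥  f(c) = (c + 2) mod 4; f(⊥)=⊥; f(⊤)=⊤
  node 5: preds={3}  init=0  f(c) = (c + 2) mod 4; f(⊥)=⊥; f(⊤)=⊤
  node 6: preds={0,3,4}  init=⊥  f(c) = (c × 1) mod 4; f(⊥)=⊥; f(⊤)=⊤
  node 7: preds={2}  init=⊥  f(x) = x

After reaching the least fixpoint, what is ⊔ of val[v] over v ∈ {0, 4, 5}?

⊤

Iteration log — 14 steps:
  step 1. node 0  ⊔preds=⊥  new=⊥  stable
  step 2. node 1  ⊔preds=0  new=1  old=⊥  +wl: 
  step 3. node 2  ⊔preds=3  new=3  old=⊥  +wl: 
  step 4. node 3  ⊔preds=1  new=⊤  old=3  +wl: 2
  step 5. node 4  ⊔preds=⊤  new=⊤  old=⊥  +wl: 
  step 6. node 5  ⊔preds=⊤  new=⊤  old=0  +wl: 1
  step 7. node 6  ⊔preds=⊤  new=⊤  old=⊥  +wl: 0
  step 8. node 7  ⊔preds=3  new=3  old=⊥  +wl: 
  step 9. node 2  ⊔preds=⊤  new=3  stable
  step 10. node 1  ⊔preds=⊤  new=⊤  old=1  +wl: 3
  step 11. node 0  ⊔preds=⊤  new=⊤  old=⊥  +wl: 4,6
  step 12. node 3  ⊔preds=⊤  new=⊤  stable
  step 13. node 4  ⊔preds=⊤  new=⊤  stable
  step 14. node 6  ⊔preds=⊤  new=⊤  stable

Least fixpoint reached:
  node 0: ⊤
  node 1: ⊤
  node 2: 3
  node 3: ⊤
  node 4: ⊤
  node 5: ⊤
  node 6: ⊤
  node 7: 3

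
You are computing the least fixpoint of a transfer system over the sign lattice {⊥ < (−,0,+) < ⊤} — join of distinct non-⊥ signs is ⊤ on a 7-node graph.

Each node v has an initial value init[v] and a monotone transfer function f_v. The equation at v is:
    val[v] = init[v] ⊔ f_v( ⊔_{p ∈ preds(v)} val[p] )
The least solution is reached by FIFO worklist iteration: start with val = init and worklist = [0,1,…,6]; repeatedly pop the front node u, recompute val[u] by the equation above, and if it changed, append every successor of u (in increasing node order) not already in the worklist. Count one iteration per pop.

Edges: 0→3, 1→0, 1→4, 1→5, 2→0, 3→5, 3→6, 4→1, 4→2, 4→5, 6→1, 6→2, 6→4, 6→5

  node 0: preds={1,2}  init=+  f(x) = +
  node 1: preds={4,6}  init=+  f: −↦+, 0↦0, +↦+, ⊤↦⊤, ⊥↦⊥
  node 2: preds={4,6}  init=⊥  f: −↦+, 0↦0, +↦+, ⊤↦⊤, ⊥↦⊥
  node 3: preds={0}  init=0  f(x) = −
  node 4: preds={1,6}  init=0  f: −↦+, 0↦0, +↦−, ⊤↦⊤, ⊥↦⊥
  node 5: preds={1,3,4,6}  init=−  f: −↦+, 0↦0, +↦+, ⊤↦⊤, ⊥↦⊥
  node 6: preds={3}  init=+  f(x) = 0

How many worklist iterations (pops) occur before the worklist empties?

Trace (12 dequeues):
  [1] u=0 | in + | out + | ==
  [2] u=1 | in ⊤ | out ⊤ | prev + | push {0}
  [3] u=2 | in ⊤ | out ⊤ | prev ⊥ | push {}
  [4] u=3 | in + | out ⊤ | prev 0 | push {}
  [5] u=4 | in ⊤ | out ⊤ | prev 0 | push {1,2}
  [6] u=5 | in ⊤ | out ⊤ | prev − | push {}
  [7] u=6 | in ⊤ | out ⊤ | prev + | push {4,5}
  [8] u=0 | in ⊤ | out + | ==
  [9] u=1 | in ⊤ | out ⊤ | ==
  [10] u=2 | in ⊤ | out ⊤ | ==
  [11] u=4 | in ⊤ | out ⊤ | ==
  [12] u=5 | in ⊤ | out ⊤ | ==

Converged values:
  [0] +
  [1] ⊤
  [2] ⊤
  [3] ⊤
  [4] ⊤
  [5] ⊤
  [6] ⊤

12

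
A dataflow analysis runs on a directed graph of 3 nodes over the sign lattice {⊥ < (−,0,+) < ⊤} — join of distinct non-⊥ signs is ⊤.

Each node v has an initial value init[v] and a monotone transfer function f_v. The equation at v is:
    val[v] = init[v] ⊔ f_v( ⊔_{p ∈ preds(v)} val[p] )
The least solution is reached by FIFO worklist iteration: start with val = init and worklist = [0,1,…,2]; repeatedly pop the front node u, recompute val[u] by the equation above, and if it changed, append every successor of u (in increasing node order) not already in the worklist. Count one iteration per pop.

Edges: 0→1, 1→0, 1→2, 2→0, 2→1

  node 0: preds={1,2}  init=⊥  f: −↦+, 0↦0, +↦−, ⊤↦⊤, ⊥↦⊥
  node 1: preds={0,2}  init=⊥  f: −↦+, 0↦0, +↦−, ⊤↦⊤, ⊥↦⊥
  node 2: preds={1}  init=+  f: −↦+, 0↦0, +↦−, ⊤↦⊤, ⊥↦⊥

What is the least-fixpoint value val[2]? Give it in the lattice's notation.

Worklist (5 pops):
  #1 pop 0: in=+ → − (was ⊥); enqueue []
  #2 pop 1: in=⊤ → ⊤ (was ⊥); enqueue [0]
  #3 pop 2: in=⊤ → ⊤ (was +); enqueue [1]
  #4 pop 0: in=⊤ → ⊤ (was −); enqueue []
  #5 pop 1: in=⊤ → ⊤ (no change)

Fixpoint:
  val[0] = ⊤
  val[1] = ⊤
  val[2] = ⊤

⊤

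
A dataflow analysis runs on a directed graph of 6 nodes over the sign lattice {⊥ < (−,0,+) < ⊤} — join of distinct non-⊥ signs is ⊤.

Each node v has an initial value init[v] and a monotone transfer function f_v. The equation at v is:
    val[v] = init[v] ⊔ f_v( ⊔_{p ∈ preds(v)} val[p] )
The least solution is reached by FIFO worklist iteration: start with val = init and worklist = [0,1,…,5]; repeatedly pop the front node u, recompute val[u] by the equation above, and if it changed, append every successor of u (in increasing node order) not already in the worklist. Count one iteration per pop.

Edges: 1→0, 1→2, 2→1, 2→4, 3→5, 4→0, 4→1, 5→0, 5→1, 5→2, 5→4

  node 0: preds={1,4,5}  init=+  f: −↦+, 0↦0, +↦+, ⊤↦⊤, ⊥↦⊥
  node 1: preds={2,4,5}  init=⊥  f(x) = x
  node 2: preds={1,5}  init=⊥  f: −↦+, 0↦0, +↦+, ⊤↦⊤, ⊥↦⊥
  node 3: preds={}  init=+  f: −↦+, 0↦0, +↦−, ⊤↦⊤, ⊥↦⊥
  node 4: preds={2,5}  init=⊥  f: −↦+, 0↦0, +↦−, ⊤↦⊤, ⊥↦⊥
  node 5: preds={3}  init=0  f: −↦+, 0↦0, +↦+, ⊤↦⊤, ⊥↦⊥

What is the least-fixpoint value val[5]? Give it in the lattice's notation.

⊤

Trace (12 dequeues):
  [1] u=0 | in 0 | out ⊤ | prev + | push {}
  [2] u=1 | in 0 | out 0 | prev ⊥ | push {0}
  [3] u=2 | in 0 | out 0 | prev ⊥ | push {1}
  [4] u=3 | in ⊥ | out + | ==
  [5] u=4 | in 0 | out 0 | prev ⊥ | push {}
  [6] u=5 | in + | out ⊤ | prev 0 | push {2,4}
  [7] u=0 | in ⊤ | out ⊤ | ==
  [8] u=1 | in ⊤ | out ⊤ | prev 0 | push {0}
  [9] u=2 | in ⊤ | out ⊤ | prev 0 | push {1}
  [10] u=4 | in ⊤ | out ⊤ | prev 0 | push {}
  [11] u=0 | in ⊤ | out ⊤ | ==
  [12] u=1 | in ⊤ | out ⊤ | ==

Converged values:
  [0] ⊤
  [1] ⊤
  [2] ⊤
  [3] +
  [4] ⊤
  [5] ⊤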